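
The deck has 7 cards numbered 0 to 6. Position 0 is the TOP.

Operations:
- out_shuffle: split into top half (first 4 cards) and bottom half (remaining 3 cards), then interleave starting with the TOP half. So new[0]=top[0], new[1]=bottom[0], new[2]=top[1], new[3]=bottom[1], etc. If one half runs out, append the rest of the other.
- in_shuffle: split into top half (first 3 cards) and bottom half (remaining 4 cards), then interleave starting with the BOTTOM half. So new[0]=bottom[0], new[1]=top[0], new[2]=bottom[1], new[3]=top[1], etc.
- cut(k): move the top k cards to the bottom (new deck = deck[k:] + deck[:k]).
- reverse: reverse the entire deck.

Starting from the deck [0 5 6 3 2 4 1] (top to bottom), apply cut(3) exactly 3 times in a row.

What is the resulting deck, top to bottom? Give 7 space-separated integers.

After op 1 (cut(3)): [3 2 4 1 0 5 6]
After op 2 (cut(3)): [1 0 5 6 3 2 4]
After op 3 (cut(3)): [6 3 2 4 1 0 5]

Answer: 6 3 2 4 1 0 5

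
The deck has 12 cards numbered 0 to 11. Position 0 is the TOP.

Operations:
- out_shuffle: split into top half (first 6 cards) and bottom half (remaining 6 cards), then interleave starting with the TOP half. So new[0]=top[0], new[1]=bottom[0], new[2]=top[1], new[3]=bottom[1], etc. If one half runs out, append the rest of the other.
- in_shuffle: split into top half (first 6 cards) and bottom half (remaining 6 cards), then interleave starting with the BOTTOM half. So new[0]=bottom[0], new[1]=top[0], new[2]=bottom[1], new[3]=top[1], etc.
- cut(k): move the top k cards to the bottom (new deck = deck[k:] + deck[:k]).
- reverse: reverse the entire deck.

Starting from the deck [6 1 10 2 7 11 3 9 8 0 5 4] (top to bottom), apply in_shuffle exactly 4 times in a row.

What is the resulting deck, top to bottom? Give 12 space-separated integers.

After op 1 (in_shuffle): [3 6 9 1 8 10 0 2 5 7 4 11]
After op 2 (in_shuffle): [0 3 2 6 5 9 7 1 4 8 11 10]
After op 3 (in_shuffle): [7 0 1 3 4 2 8 6 11 5 10 9]
After op 4 (in_shuffle): [8 7 6 0 11 1 5 3 10 4 9 2]

Answer: 8 7 6 0 11 1 5 3 10 4 9 2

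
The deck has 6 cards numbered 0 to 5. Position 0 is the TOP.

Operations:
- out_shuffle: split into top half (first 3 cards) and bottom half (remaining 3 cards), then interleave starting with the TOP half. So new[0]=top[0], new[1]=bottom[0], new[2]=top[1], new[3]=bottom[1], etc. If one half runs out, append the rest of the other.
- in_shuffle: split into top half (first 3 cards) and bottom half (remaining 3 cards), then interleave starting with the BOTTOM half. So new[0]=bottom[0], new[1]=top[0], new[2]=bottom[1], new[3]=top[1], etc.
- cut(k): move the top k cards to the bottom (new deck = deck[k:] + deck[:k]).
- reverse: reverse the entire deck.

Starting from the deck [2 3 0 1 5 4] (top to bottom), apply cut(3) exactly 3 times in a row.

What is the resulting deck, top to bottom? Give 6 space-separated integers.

After op 1 (cut(3)): [1 5 4 2 3 0]
After op 2 (cut(3)): [2 3 0 1 5 4]
After op 3 (cut(3)): [1 5 4 2 3 0]

Answer: 1 5 4 2 3 0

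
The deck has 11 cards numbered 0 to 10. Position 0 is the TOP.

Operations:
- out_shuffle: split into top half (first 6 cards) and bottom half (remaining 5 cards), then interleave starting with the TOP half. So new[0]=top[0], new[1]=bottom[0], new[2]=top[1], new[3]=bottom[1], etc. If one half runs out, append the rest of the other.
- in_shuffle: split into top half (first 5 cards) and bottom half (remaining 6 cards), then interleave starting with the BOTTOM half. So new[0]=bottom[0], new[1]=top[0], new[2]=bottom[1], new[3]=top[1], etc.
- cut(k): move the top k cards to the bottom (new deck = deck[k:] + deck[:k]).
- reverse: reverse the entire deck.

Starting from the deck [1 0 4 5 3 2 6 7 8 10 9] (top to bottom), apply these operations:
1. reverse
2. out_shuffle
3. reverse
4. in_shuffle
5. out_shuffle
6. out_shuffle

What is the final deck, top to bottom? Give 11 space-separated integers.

After op 1 (reverse): [9 10 8 7 6 2 3 5 4 0 1]
After op 2 (out_shuffle): [9 3 10 5 8 4 7 0 6 1 2]
After op 3 (reverse): [2 1 6 0 7 4 8 5 10 3 9]
After op 4 (in_shuffle): [4 2 8 1 5 6 10 0 3 7 9]
After op 5 (out_shuffle): [4 10 2 0 8 3 1 7 5 9 6]
After op 6 (out_shuffle): [4 1 10 7 2 5 0 9 8 6 3]

Answer: 4 1 10 7 2 5 0 9 8 6 3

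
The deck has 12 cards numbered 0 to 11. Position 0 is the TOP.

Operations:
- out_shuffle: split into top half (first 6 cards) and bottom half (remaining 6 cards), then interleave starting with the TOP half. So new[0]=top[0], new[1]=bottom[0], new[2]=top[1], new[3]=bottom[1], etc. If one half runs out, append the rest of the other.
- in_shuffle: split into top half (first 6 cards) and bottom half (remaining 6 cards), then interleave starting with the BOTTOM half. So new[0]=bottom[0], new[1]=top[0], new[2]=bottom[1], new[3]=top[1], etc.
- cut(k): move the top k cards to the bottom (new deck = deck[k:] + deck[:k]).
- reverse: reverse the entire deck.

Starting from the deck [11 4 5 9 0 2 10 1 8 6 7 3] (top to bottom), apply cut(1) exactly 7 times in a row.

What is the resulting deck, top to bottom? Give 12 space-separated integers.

After op 1 (cut(1)): [4 5 9 0 2 10 1 8 6 7 3 11]
After op 2 (cut(1)): [5 9 0 2 10 1 8 6 7 3 11 4]
After op 3 (cut(1)): [9 0 2 10 1 8 6 7 3 11 4 5]
After op 4 (cut(1)): [0 2 10 1 8 6 7 3 11 4 5 9]
After op 5 (cut(1)): [2 10 1 8 6 7 3 11 4 5 9 0]
After op 6 (cut(1)): [10 1 8 6 7 3 11 4 5 9 0 2]
After op 7 (cut(1)): [1 8 6 7 3 11 4 5 9 0 2 10]

Answer: 1 8 6 7 3 11 4 5 9 0 2 10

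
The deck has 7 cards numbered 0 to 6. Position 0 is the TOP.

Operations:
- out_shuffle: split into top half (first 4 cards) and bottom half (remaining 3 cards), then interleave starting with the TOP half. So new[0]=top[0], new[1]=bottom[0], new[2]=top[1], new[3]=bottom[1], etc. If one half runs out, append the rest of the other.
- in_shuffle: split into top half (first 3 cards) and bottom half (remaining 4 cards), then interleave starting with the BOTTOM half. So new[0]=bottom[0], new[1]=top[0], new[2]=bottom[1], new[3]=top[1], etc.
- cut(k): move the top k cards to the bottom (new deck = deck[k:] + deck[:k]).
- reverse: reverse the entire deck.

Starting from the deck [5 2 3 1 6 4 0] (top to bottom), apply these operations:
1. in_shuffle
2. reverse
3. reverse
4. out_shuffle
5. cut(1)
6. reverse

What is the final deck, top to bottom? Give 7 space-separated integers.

Answer: 1 2 0 6 3 5 4

Derivation:
After op 1 (in_shuffle): [1 5 6 2 4 3 0]
After op 2 (reverse): [0 3 4 2 6 5 1]
After op 3 (reverse): [1 5 6 2 4 3 0]
After op 4 (out_shuffle): [1 4 5 3 6 0 2]
After op 5 (cut(1)): [4 5 3 6 0 2 1]
After op 6 (reverse): [1 2 0 6 3 5 4]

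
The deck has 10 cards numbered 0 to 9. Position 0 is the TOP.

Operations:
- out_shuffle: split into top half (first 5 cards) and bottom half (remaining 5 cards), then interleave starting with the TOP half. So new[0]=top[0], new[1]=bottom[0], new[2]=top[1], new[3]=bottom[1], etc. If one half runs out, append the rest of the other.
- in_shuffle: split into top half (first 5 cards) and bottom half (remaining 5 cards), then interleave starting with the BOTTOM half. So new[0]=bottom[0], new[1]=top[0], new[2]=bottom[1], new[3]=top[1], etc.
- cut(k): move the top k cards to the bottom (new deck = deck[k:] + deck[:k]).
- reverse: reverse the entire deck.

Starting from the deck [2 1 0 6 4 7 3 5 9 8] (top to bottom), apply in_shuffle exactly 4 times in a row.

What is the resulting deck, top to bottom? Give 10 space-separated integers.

After op 1 (in_shuffle): [7 2 3 1 5 0 9 6 8 4]
After op 2 (in_shuffle): [0 7 9 2 6 3 8 1 4 5]
After op 3 (in_shuffle): [3 0 8 7 1 9 4 2 5 6]
After op 4 (in_shuffle): [9 3 4 0 2 8 5 7 6 1]

Answer: 9 3 4 0 2 8 5 7 6 1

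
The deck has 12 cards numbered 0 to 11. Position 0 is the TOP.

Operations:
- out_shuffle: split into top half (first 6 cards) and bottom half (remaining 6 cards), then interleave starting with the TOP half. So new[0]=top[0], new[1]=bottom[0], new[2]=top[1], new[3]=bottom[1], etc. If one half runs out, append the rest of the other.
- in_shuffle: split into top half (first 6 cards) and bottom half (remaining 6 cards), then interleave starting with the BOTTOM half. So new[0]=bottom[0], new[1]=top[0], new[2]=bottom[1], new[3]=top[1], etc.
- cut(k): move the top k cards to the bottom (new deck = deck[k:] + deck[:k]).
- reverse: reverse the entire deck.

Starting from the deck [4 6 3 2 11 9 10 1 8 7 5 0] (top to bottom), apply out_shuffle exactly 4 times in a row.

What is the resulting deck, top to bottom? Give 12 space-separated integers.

After op 1 (out_shuffle): [4 10 6 1 3 8 2 7 11 5 9 0]
After op 2 (out_shuffle): [4 2 10 7 6 11 1 5 3 9 8 0]
After op 3 (out_shuffle): [4 1 2 5 10 3 7 9 6 8 11 0]
After op 4 (out_shuffle): [4 7 1 9 2 6 5 8 10 11 3 0]

Answer: 4 7 1 9 2 6 5 8 10 11 3 0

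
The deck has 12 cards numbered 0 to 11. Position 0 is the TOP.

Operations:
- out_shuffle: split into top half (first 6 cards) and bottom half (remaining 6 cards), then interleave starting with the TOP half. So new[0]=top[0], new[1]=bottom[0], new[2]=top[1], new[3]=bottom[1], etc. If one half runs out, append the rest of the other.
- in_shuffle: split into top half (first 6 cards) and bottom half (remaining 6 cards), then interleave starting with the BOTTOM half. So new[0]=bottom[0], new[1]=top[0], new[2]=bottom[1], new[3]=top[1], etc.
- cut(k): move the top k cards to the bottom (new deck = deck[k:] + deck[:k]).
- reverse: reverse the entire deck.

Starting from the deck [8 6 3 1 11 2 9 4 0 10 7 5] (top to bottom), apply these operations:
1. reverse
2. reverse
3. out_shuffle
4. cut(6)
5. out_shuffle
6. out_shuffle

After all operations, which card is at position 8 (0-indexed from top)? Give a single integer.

Answer: 11

Derivation:
After op 1 (reverse): [5 7 10 0 4 9 2 11 1 3 6 8]
After op 2 (reverse): [8 6 3 1 11 2 9 4 0 10 7 5]
After op 3 (out_shuffle): [8 9 6 4 3 0 1 10 11 7 2 5]
After op 4 (cut(6)): [1 10 11 7 2 5 8 9 6 4 3 0]
After op 5 (out_shuffle): [1 8 10 9 11 6 7 4 2 3 5 0]
After op 6 (out_shuffle): [1 7 8 4 10 2 9 3 11 5 6 0]
Position 8: card 11.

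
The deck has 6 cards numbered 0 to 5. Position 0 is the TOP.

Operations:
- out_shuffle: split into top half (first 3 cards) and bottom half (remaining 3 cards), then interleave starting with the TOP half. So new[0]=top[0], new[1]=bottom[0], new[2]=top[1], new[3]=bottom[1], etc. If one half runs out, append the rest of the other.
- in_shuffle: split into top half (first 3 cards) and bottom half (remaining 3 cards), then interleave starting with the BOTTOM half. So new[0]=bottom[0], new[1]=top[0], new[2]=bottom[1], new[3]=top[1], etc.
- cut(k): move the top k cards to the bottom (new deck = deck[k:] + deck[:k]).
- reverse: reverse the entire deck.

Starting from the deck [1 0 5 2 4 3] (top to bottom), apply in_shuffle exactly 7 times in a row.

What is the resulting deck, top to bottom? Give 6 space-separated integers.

Answer: 2 1 4 0 3 5

Derivation:
After op 1 (in_shuffle): [2 1 4 0 3 5]
After op 2 (in_shuffle): [0 2 3 1 5 4]
After op 3 (in_shuffle): [1 0 5 2 4 3]
After op 4 (in_shuffle): [2 1 4 0 3 5]
After op 5 (in_shuffle): [0 2 3 1 5 4]
After op 6 (in_shuffle): [1 0 5 2 4 3]
After op 7 (in_shuffle): [2 1 4 0 3 5]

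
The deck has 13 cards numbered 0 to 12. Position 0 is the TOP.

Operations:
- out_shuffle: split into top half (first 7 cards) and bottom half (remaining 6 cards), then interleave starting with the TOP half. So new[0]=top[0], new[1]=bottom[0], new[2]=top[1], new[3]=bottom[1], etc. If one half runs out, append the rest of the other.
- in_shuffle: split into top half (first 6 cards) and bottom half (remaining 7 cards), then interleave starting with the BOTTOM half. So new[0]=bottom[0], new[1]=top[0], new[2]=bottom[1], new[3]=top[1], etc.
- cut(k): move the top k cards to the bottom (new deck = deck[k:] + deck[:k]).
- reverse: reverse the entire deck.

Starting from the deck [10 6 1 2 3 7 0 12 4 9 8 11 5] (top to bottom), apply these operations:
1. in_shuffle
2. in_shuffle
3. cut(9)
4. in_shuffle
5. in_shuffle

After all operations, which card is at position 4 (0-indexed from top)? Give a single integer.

Answer: 3

Derivation:
After op 1 (in_shuffle): [0 10 12 6 4 1 9 2 8 3 11 7 5]
After op 2 (in_shuffle): [9 0 2 10 8 12 3 6 11 4 7 1 5]
After op 3 (cut(9)): [4 7 1 5 9 0 2 10 8 12 3 6 11]
After op 4 (in_shuffle): [2 4 10 7 8 1 12 5 3 9 6 0 11]
After op 5 (in_shuffle): [12 2 5 4 3 10 9 7 6 8 0 1 11]
Position 4: card 3.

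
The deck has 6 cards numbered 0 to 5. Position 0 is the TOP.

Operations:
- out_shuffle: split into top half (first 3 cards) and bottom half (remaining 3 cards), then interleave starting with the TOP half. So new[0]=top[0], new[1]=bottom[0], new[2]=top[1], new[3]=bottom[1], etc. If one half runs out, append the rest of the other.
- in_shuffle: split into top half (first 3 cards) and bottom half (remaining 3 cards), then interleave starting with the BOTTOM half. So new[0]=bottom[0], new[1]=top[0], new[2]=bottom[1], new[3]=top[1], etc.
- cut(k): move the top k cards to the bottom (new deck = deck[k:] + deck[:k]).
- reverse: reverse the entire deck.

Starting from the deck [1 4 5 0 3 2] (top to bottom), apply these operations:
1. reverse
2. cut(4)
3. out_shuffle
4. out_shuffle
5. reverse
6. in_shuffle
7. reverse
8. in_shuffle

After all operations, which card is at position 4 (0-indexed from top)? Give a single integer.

Answer: 3

Derivation:
After op 1 (reverse): [2 3 0 5 4 1]
After op 2 (cut(4)): [4 1 2 3 0 5]
After op 3 (out_shuffle): [4 3 1 0 2 5]
After op 4 (out_shuffle): [4 0 3 2 1 5]
After op 5 (reverse): [5 1 2 3 0 4]
After op 6 (in_shuffle): [3 5 0 1 4 2]
After op 7 (reverse): [2 4 1 0 5 3]
After op 8 (in_shuffle): [0 2 5 4 3 1]
Position 4: card 3.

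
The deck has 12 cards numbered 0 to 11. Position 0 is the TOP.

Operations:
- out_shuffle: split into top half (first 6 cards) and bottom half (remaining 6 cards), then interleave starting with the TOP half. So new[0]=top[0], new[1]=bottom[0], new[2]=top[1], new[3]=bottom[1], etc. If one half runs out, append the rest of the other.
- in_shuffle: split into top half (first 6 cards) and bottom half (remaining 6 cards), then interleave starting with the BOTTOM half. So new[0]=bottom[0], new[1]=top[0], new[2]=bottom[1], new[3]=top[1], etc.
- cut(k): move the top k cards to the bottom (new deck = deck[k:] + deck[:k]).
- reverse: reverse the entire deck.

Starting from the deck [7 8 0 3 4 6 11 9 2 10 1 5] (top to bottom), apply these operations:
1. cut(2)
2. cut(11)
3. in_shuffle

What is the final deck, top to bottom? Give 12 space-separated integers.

Answer: 9 8 2 0 10 3 1 4 5 6 7 11

Derivation:
After op 1 (cut(2)): [0 3 4 6 11 9 2 10 1 5 7 8]
After op 2 (cut(11)): [8 0 3 4 6 11 9 2 10 1 5 7]
After op 3 (in_shuffle): [9 8 2 0 10 3 1 4 5 6 7 11]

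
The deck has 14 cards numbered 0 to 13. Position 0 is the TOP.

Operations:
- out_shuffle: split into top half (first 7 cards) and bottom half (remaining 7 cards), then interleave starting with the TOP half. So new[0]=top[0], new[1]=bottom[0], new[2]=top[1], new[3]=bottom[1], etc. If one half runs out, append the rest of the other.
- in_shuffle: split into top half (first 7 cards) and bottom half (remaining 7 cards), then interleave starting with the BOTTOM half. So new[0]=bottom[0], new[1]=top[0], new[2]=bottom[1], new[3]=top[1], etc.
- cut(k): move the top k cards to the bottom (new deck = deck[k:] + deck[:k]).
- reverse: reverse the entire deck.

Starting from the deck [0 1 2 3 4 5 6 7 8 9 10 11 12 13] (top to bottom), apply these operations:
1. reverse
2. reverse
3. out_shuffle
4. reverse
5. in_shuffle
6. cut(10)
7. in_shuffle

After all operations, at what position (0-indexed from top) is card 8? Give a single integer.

After op 1 (reverse): [13 12 11 10 9 8 7 6 5 4 3 2 1 0]
After op 2 (reverse): [0 1 2 3 4 5 6 7 8 9 10 11 12 13]
After op 3 (out_shuffle): [0 7 1 8 2 9 3 10 4 11 5 12 6 13]
After op 4 (reverse): [13 6 12 5 11 4 10 3 9 2 8 1 7 0]
After op 5 (in_shuffle): [3 13 9 6 2 12 8 5 1 11 7 4 0 10]
After op 6 (cut(10)): [7 4 0 10 3 13 9 6 2 12 8 5 1 11]
After op 7 (in_shuffle): [6 7 2 4 12 0 8 10 5 3 1 13 11 9]
Card 8 is at position 6.

Answer: 6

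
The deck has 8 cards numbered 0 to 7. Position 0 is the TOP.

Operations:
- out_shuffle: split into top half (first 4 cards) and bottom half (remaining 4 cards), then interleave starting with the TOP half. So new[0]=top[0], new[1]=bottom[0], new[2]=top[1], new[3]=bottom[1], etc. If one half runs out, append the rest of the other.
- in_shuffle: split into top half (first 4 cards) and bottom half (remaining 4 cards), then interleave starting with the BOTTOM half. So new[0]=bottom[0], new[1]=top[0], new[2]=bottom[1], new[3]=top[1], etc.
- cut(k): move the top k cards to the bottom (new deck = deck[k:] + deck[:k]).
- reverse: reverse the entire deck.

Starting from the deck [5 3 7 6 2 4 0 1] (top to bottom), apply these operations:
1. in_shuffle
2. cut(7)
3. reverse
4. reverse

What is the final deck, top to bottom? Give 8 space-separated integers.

After op 1 (in_shuffle): [2 5 4 3 0 7 1 6]
After op 2 (cut(7)): [6 2 5 4 3 0 7 1]
After op 3 (reverse): [1 7 0 3 4 5 2 6]
After op 4 (reverse): [6 2 5 4 3 0 7 1]

Answer: 6 2 5 4 3 0 7 1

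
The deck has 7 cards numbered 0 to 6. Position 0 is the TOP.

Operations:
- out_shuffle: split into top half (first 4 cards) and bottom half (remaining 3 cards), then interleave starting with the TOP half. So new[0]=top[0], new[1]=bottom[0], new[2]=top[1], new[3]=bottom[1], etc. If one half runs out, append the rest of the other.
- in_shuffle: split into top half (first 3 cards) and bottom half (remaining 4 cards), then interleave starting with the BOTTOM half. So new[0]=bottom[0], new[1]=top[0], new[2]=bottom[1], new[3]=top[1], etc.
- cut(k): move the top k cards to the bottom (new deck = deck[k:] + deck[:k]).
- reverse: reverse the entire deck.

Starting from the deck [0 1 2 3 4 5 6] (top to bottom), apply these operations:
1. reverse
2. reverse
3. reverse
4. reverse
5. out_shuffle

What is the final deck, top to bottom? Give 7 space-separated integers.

After op 1 (reverse): [6 5 4 3 2 1 0]
After op 2 (reverse): [0 1 2 3 4 5 6]
After op 3 (reverse): [6 5 4 3 2 1 0]
After op 4 (reverse): [0 1 2 3 4 5 6]
After op 5 (out_shuffle): [0 4 1 5 2 6 3]

Answer: 0 4 1 5 2 6 3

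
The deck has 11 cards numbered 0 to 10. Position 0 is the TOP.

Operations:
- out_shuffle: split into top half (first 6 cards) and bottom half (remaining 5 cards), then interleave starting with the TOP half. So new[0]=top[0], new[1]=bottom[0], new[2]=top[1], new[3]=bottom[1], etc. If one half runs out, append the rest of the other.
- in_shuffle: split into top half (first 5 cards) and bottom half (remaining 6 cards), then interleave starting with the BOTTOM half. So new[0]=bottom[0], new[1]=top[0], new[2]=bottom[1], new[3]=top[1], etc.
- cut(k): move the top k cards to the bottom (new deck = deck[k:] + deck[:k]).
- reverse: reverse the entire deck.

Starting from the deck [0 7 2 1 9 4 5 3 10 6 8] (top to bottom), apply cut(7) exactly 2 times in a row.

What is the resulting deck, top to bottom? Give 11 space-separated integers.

After op 1 (cut(7)): [3 10 6 8 0 7 2 1 9 4 5]
After op 2 (cut(7)): [1 9 4 5 3 10 6 8 0 7 2]

Answer: 1 9 4 5 3 10 6 8 0 7 2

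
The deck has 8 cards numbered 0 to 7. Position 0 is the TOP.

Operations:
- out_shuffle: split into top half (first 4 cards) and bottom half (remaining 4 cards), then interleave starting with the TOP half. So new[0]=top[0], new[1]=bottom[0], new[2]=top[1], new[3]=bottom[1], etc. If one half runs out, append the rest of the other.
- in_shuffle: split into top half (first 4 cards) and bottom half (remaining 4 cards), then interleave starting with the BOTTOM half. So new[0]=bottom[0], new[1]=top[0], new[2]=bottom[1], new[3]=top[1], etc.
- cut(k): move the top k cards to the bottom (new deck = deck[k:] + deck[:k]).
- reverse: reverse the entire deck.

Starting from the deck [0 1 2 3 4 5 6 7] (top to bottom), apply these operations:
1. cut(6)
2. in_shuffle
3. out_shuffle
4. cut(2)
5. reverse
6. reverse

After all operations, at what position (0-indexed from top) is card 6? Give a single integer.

Answer: 0

Derivation:
After op 1 (cut(6)): [6 7 0 1 2 3 4 5]
After op 2 (in_shuffle): [2 6 3 7 4 0 5 1]
After op 3 (out_shuffle): [2 4 6 0 3 5 7 1]
After op 4 (cut(2)): [6 0 3 5 7 1 2 4]
After op 5 (reverse): [4 2 1 7 5 3 0 6]
After op 6 (reverse): [6 0 3 5 7 1 2 4]
Card 6 is at position 0.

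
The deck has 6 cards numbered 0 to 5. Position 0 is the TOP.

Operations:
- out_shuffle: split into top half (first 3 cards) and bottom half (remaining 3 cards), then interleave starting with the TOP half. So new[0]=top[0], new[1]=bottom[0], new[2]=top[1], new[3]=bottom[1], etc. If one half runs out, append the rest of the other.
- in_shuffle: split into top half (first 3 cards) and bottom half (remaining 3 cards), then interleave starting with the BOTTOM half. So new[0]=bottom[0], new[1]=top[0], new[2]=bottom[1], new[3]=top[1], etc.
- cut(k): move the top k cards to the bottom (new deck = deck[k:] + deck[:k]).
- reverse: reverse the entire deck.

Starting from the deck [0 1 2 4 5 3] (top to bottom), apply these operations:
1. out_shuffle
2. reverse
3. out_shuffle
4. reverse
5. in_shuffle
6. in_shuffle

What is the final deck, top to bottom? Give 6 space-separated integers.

After op 1 (out_shuffle): [0 4 1 5 2 3]
After op 2 (reverse): [3 2 5 1 4 0]
After op 3 (out_shuffle): [3 1 2 4 5 0]
After op 4 (reverse): [0 5 4 2 1 3]
After op 5 (in_shuffle): [2 0 1 5 3 4]
After op 6 (in_shuffle): [5 2 3 0 4 1]

Answer: 5 2 3 0 4 1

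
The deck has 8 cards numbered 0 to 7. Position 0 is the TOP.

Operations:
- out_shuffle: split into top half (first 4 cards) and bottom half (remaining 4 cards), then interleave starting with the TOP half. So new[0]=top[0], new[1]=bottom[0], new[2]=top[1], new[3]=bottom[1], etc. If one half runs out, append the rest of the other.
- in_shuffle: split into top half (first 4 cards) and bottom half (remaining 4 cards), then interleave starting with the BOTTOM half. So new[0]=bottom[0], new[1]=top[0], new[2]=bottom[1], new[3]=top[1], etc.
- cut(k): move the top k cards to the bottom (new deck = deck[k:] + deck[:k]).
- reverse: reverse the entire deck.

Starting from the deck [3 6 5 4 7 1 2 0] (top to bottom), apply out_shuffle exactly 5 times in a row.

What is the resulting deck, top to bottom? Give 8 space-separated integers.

After op 1 (out_shuffle): [3 7 6 1 5 2 4 0]
After op 2 (out_shuffle): [3 5 7 2 6 4 1 0]
After op 3 (out_shuffle): [3 6 5 4 7 1 2 0]
After op 4 (out_shuffle): [3 7 6 1 5 2 4 0]
After op 5 (out_shuffle): [3 5 7 2 6 4 1 0]

Answer: 3 5 7 2 6 4 1 0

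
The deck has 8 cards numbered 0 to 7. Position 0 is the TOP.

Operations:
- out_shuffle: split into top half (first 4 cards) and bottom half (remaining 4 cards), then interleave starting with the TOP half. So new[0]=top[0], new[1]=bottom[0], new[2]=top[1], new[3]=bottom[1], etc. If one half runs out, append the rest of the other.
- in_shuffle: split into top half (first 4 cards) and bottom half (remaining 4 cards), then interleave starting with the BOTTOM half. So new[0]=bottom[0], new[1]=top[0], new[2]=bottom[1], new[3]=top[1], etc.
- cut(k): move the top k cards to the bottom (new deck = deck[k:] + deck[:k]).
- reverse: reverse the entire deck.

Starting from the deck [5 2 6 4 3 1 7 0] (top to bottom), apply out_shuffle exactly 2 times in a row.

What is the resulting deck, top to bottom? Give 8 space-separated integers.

After op 1 (out_shuffle): [5 3 2 1 6 7 4 0]
After op 2 (out_shuffle): [5 6 3 7 2 4 1 0]

Answer: 5 6 3 7 2 4 1 0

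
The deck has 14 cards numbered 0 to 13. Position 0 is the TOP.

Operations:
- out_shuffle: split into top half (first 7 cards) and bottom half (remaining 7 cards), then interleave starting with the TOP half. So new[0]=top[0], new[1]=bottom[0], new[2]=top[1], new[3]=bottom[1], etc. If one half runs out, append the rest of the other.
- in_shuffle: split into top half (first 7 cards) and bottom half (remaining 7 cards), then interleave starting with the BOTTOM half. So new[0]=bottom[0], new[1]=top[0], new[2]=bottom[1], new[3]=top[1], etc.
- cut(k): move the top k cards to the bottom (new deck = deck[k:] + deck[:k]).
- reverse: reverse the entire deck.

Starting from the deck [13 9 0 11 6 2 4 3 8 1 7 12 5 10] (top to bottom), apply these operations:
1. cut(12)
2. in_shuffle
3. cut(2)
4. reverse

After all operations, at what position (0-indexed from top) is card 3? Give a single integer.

After op 1 (cut(12)): [5 10 13 9 0 11 6 2 4 3 8 1 7 12]
After op 2 (in_shuffle): [2 5 4 10 3 13 8 9 1 0 7 11 12 6]
After op 3 (cut(2)): [4 10 3 13 8 9 1 0 7 11 12 6 2 5]
After op 4 (reverse): [5 2 6 12 11 7 0 1 9 8 13 3 10 4]
Card 3 is at position 11.

Answer: 11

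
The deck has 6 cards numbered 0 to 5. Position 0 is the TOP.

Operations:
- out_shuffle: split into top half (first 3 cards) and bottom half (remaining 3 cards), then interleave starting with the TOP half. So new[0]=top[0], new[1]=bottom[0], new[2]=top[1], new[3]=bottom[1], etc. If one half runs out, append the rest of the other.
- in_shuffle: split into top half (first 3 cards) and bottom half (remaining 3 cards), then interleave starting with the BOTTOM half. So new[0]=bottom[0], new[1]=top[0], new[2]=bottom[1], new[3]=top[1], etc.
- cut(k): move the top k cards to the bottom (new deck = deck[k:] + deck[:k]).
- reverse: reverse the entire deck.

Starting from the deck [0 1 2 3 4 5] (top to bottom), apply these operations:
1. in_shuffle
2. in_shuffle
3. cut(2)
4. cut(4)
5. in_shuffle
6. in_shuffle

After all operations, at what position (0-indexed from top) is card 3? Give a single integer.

Answer: 0

Derivation:
After op 1 (in_shuffle): [3 0 4 1 5 2]
After op 2 (in_shuffle): [1 3 5 0 2 4]
After op 3 (cut(2)): [5 0 2 4 1 3]
After op 4 (cut(4)): [1 3 5 0 2 4]
After op 5 (in_shuffle): [0 1 2 3 4 5]
After op 6 (in_shuffle): [3 0 4 1 5 2]
Card 3 is at position 0.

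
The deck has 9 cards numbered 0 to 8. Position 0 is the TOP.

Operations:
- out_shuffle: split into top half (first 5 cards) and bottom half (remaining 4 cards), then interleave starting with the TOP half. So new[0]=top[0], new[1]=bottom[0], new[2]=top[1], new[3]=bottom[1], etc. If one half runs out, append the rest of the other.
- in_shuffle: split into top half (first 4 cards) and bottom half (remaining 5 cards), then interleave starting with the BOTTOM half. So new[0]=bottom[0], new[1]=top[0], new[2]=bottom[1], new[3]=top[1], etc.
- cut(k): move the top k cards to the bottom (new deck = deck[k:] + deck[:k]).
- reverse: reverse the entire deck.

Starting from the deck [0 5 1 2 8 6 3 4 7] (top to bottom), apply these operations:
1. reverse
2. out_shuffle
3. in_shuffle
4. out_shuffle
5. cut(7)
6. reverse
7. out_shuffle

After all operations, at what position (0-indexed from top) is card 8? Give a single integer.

Answer: 7

Derivation:
After op 1 (reverse): [7 4 3 6 8 2 1 5 0]
After op 2 (out_shuffle): [7 2 4 1 3 5 6 0 8]
After op 3 (in_shuffle): [3 7 5 2 6 4 0 1 8]
After op 4 (out_shuffle): [3 4 7 0 5 1 2 8 6]
After op 5 (cut(7)): [8 6 3 4 7 0 5 1 2]
After op 6 (reverse): [2 1 5 0 7 4 3 6 8]
After op 7 (out_shuffle): [2 4 1 3 5 6 0 8 7]
Card 8 is at position 7.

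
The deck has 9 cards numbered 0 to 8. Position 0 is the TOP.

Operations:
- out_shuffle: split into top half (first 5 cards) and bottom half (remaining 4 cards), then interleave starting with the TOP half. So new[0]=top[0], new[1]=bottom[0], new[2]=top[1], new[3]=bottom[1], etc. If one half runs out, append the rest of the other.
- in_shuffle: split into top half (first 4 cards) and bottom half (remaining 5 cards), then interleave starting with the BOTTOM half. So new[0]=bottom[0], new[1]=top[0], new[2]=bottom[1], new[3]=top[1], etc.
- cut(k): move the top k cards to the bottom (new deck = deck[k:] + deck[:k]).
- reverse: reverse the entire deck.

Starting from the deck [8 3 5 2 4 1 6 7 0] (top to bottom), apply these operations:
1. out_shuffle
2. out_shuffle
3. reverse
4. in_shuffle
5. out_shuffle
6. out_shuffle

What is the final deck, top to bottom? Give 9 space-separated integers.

After op 1 (out_shuffle): [8 1 3 6 5 7 2 0 4]
After op 2 (out_shuffle): [8 7 1 2 3 0 6 4 5]
After op 3 (reverse): [5 4 6 0 3 2 1 7 8]
After op 4 (in_shuffle): [3 5 2 4 1 6 7 0 8]
After op 5 (out_shuffle): [3 6 5 7 2 0 4 8 1]
After op 6 (out_shuffle): [3 0 6 4 5 8 7 1 2]

Answer: 3 0 6 4 5 8 7 1 2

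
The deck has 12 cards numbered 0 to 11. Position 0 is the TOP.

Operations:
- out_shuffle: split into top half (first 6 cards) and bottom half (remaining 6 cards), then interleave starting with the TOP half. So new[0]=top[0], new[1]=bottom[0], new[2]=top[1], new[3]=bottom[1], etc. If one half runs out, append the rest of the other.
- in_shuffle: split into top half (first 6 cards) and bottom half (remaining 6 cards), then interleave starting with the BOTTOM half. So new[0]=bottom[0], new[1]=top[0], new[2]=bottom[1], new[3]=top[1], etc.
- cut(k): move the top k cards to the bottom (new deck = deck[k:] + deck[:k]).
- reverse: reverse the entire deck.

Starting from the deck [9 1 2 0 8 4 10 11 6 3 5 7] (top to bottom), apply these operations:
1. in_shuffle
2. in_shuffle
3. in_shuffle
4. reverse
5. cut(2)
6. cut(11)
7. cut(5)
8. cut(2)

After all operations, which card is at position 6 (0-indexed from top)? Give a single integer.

After op 1 (in_shuffle): [10 9 11 1 6 2 3 0 5 8 7 4]
After op 2 (in_shuffle): [3 10 0 9 5 11 8 1 7 6 4 2]
After op 3 (in_shuffle): [8 3 1 10 7 0 6 9 4 5 2 11]
After op 4 (reverse): [11 2 5 4 9 6 0 7 10 1 3 8]
After op 5 (cut(2)): [5 4 9 6 0 7 10 1 3 8 11 2]
After op 6 (cut(11)): [2 5 4 9 6 0 7 10 1 3 8 11]
After op 7 (cut(5)): [0 7 10 1 3 8 11 2 5 4 9 6]
After op 8 (cut(2)): [10 1 3 8 11 2 5 4 9 6 0 7]
Position 6: card 5.

Answer: 5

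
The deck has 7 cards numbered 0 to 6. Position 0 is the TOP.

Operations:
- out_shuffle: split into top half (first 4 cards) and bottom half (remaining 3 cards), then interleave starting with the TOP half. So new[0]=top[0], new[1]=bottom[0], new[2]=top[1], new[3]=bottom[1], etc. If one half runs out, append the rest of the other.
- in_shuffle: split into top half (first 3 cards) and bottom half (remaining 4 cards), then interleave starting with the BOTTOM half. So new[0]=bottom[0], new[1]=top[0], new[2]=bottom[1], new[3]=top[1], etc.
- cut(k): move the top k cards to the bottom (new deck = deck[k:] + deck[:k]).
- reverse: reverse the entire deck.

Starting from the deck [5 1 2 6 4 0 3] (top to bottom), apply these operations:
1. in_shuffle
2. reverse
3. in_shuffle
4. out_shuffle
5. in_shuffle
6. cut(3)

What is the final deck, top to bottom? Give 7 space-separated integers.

Answer: 5 6 3 2 0 1 4

Derivation:
After op 1 (in_shuffle): [6 5 4 1 0 2 3]
After op 2 (reverse): [3 2 0 1 4 5 6]
After op 3 (in_shuffle): [1 3 4 2 5 0 6]
After op 4 (out_shuffle): [1 5 3 0 4 6 2]
After op 5 (in_shuffle): [0 1 4 5 6 3 2]
After op 6 (cut(3)): [5 6 3 2 0 1 4]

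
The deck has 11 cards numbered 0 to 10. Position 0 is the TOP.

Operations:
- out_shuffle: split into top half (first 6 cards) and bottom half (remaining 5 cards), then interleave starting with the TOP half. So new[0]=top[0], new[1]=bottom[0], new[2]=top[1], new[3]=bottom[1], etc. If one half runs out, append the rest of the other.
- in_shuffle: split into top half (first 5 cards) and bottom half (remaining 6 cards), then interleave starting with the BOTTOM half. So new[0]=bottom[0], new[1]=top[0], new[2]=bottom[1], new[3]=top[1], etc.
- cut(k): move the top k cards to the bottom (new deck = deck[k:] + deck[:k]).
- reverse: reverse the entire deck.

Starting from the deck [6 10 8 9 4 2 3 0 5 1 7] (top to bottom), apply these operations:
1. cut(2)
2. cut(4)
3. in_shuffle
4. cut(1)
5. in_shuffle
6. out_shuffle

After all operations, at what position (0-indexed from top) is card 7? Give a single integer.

After op 1 (cut(2)): [8 9 4 2 3 0 5 1 7 6 10]
After op 2 (cut(4)): [3 0 5 1 7 6 10 8 9 4 2]
After op 3 (in_shuffle): [6 3 10 0 8 5 9 1 4 7 2]
After op 4 (cut(1)): [3 10 0 8 5 9 1 4 7 2 6]
After op 5 (in_shuffle): [9 3 1 10 4 0 7 8 2 5 6]
After op 6 (out_shuffle): [9 7 3 8 1 2 10 5 4 6 0]
Card 7 is at position 1.

Answer: 1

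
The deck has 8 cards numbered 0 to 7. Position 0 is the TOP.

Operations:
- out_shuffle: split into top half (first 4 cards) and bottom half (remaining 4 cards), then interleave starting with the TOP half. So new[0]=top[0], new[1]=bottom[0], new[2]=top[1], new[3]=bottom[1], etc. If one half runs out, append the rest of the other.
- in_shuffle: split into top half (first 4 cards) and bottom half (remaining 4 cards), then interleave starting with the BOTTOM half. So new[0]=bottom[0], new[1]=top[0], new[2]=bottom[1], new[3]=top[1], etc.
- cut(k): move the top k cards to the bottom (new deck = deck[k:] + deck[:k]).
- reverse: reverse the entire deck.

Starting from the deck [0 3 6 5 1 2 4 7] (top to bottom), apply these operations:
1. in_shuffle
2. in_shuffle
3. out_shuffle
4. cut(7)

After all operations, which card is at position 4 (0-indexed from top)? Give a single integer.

After op 1 (in_shuffle): [1 0 2 3 4 6 7 5]
After op 2 (in_shuffle): [4 1 6 0 7 2 5 3]
After op 3 (out_shuffle): [4 7 1 2 6 5 0 3]
After op 4 (cut(7)): [3 4 7 1 2 6 5 0]
Position 4: card 2.

Answer: 2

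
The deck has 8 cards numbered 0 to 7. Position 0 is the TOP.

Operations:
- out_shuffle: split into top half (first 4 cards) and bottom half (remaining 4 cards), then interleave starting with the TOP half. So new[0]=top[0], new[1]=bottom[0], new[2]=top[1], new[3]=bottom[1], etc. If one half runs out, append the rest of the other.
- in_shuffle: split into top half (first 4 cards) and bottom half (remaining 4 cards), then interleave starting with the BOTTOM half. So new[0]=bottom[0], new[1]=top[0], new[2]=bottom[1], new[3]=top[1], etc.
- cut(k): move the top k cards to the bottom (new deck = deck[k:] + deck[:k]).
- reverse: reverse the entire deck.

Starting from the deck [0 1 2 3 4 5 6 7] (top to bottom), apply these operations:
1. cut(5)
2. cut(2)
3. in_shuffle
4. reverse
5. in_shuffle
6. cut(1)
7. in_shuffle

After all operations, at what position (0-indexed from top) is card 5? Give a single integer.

Answer: 4

Derivation:
After op 1 (cut(5)): [5 6 7 0 1 2 3 4]
After op 2 (cut(2)): [7 0 1 2 3 4 5 6]
After op 3 (in_shuffle): [3 7 4 0 5 1 6 2]
After op 4 (reverse): [2 6 1 5 0 4 7 3]
After op 5 (in_shuffle): [0 2 4 6 7 1 3 5]
After op 6 (cut(1)): [2 4 6 7 1 3 5 0]
After op 7 (in_shuffle): [1 2 3 4 5 6 0 7]
Card 5 is at position 4.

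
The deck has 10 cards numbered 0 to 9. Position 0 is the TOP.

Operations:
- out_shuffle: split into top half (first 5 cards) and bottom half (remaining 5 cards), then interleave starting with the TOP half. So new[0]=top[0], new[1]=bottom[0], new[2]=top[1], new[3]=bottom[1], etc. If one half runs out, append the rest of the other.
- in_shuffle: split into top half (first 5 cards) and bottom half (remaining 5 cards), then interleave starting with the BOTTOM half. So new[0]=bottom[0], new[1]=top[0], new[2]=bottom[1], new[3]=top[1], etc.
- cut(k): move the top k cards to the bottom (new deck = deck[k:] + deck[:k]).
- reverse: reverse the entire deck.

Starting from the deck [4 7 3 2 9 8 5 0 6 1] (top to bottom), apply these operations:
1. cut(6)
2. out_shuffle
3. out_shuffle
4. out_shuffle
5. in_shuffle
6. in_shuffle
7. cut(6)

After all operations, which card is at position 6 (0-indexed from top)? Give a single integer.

After op 1 (cut(6)): [5 0 6 1 4 7 3 2 9 8]
After op 2 (out_shuffle): [5 7 0 3 6 2 1 9 4 8]
After op 3 (out_shuffle): [5 2 7 1 0 9 3 4 6 8]
After op 4 (out_shuffle): [5 9 2 3 7 4 1 6 0 8]
After op 5 (in_shuffle): [4 5 1 9 6 2 0 3 8 7]
After op 6 (in_shuffle): [2 4 0 5 3 1 8 9 7 6]
After op 7 (cut(6)): [8 9 7 6 2 4 0 5 3 1]
Position 6: card 0.

Answer: 0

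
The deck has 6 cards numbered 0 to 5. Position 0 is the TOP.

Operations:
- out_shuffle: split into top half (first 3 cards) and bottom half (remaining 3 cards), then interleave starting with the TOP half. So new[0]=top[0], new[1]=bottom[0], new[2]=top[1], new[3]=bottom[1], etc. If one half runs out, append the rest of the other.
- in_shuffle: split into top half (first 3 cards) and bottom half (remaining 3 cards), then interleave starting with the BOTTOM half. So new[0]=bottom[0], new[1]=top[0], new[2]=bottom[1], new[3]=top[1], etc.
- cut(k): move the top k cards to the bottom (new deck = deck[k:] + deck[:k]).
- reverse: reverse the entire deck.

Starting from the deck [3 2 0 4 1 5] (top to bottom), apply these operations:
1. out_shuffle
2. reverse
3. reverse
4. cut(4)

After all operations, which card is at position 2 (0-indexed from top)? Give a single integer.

After op 1 (out_shuffle): [3 4 2 1 0 5]
After op 2 (reverse): [5 0 1 2 4 3]
After op 3 (reverse): [3 4 2 1 0 5]
After op 4 (cut(4)): [0 5 3 4 2 1]
Position 2: card 3.

Answer: 3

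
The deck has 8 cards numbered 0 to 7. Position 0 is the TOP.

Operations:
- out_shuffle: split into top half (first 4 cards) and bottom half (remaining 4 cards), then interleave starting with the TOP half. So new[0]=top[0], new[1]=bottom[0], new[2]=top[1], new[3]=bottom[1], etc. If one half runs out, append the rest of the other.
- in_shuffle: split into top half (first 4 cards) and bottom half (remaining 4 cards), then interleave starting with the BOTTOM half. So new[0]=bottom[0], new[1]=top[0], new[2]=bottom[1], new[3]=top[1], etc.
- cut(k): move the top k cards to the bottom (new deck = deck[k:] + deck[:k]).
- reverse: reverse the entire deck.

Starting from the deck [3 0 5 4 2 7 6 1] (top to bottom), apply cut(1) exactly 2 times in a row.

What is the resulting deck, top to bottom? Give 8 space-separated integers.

After op 1 (cut(1)): [0 5 4 2 7 6 1 3]
After op 2 (cut(1)): [5 4 2 7 6 1 3 0]

Answer: 5 4 2 7 6 1 3 0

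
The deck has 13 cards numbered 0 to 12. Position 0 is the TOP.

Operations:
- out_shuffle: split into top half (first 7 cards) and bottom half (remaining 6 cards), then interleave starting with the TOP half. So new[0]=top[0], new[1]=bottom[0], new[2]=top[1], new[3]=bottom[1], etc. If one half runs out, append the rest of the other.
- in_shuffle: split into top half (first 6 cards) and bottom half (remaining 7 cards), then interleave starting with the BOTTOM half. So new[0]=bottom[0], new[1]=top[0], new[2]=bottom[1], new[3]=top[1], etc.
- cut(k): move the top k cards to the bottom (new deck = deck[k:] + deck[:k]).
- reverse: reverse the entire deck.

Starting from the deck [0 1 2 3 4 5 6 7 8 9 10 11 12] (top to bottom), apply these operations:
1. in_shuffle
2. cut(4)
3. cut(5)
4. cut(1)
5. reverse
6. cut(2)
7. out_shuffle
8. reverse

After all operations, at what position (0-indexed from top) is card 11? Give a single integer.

After op 1 (in_shuffle): [6 0 7 1 8 2 9 3 10 4 11 5 12]
After op 2 (cut(4)): [8 2 9 3 10 4 11 5 12 6 0 7 1]
After op 3 (cut(5)): [4 11 5 12 6 0 7 1 8 2 9 3 10]
After op 4 (cut(1)): [11 5 12 6 0 7 1 8 2 9 3 10 4]
After op 5 (reverse): [4 10 3 9 2 8 1 7 0 6 12 5 11]
After op 6 (cut(2)): [3 9 2 8 1 7 0 6 12 5 11 4 10]
After op 7 (out_shuffle): [3 6 9 12 2 5 8 11 1 4 7 10 0]
After op 8 (reverse): [0 10 7 4 1 11 8 5 2 12 9 6 3]
Card 11 is at position 5.

Answer: 5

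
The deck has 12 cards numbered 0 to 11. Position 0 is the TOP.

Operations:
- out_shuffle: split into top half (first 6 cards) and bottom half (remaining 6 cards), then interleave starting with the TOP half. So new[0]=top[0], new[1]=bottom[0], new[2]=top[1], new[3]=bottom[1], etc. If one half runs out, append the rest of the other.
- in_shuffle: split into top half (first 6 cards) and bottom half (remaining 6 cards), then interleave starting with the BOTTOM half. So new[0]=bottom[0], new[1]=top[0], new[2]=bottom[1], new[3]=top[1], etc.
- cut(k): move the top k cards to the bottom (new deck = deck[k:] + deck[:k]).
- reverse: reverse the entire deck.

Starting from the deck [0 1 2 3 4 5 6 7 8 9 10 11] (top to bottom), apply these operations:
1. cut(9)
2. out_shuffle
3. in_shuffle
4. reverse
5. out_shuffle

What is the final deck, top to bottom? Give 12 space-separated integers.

After op 1 (cut(9)): [9 10 11 0 1 2 3 4 5 6 7 8]
After op 2 (out_shuffle): [9 3 10 4 11 5 0 6 1 7 2 8]
After op 3 (in_shuffle): [0 9 6 3 1 10 7 4 2 11 8 5]
After op 4 (reverse): [5 8 11 2 4 7 10 1 3 6 9 0]
After op 5 (out_shuffle): [5 10 8 1 11 3 2 6 4 9 7 0]

Answer: 5 10 8 1 11 3 2 6 4 9 7 0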